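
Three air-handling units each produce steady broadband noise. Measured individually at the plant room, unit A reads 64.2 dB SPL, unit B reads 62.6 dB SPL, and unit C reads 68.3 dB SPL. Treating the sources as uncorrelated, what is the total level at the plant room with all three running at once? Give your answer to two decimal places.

Incoherent sources sum as intensities:
L_total = 10·log₁₀(10^(64.2/10) + 10^(62.6/10) + 10^(68.3/10)) = 10·log₁₀(11210000) = 70.50 dB SPL.

70.50 dB SPL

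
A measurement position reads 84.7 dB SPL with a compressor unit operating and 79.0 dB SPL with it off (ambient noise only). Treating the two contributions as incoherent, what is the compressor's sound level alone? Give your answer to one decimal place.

Subtract intensities: L_src = 10·log₁₀(10^(L_total/10) − 10^(L_bg/10)).
L_src = 10·log₁₀(10^(84.7/10) − 10^(79.0/10)) = 10·log₁₀(215700000) = 83.3 dB SPL.

83.3 dB SPL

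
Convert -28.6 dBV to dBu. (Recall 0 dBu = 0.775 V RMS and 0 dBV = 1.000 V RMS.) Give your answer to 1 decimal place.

-26.4 dBu

The offset between the scales is 20·log₁₀(0.775/1.000) = −2.214 dB.
So dBu = -28.6 + 2.214 = -26.4 dBu.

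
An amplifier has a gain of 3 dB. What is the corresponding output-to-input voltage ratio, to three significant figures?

Voltage ratio = 10^(dB/20).
10^(3/20) = 10^(0.1500) = 1.41.

1.41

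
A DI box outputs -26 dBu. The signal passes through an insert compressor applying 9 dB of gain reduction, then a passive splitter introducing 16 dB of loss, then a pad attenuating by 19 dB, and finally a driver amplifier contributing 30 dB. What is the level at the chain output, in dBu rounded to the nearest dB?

Gain stages sum in dB:
-26 − 9 − 16 − 19 + 30 = -40 dBu.

-40 dBu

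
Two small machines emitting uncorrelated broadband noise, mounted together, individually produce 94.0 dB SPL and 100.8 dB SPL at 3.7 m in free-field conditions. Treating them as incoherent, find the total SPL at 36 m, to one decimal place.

Combined at 3.7 m: 10·log₁₀(10^(94.0/10)+10^(100.8/10)) = 101.62 dB SPL.
Then apply −20·log₁₀(36/3.7) = -19.76 dB → 81.9 dB SPL.

81.9 dB SPL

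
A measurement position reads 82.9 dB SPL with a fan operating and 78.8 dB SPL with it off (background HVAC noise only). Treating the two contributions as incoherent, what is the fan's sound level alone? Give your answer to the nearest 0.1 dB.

Background correction is a power subtraction:
L_src = 10·log₁₀(10^(82.9/10) − 10^(78.8/10)) = 10·log₁₀(119100000) = 80.8 dB SPL.

80.8 dB SPL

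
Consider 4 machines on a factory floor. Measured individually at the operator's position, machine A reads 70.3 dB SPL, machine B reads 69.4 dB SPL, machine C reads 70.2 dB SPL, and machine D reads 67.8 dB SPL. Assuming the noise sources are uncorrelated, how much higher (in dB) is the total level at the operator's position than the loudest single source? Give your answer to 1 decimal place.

5.3 dB

Uncorrelated sources add in intensity (power), not in dB.
L_total = 10·log₁₀(10^(70.3/10) + 10^(69.4/10) + 10^(70.2/10) + 10^(67.8/10)) = 75.55 dB SPL.
Excess over the loudest (70.3 dB): 75.55 − 70.3 = 5.3 dB.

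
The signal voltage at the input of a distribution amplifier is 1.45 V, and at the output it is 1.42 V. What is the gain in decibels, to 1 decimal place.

-0.2 dB

Voltage ratio → dB uses the 20·log₁₀ form:
20·log₁₀(1.42/1.45) = 20·log₁₀(0.9793) = -0.2 dB.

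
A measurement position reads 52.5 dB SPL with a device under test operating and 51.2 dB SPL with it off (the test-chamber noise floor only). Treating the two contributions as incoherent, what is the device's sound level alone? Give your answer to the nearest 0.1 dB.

46.6 dB SPL

Remove the background by subtracting linear intensities:
L_src = 10·log₁₀(10^(52.5/10) − 10^(51.2/10)) = 10·log₁₀(46000) = 46.6 dB SPL.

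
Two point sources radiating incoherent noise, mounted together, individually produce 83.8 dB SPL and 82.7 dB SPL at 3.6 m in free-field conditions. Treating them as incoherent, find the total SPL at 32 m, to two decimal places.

Combined at 3.6 m: 10·log₁₀(10^(83.8/10)+10^(82.7/10)) = 86.295 dB SPL.
Then apply −20·log₁₀(32/3.6) = -18.977 dB → 67.32 dB SPL.

67.32 dB SPL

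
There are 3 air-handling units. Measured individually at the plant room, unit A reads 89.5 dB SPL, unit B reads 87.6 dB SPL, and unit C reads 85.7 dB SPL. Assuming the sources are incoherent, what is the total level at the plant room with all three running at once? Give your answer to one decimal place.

Incoherent sources sum as intensities:
L_total = 10·log₁₀(10^(89.5/10) + 10^(87.6/10) + 10^(85.7/10)) = 10·log₁₀(1838000000) = 92.6 dB SPL.

92.6 dB SPL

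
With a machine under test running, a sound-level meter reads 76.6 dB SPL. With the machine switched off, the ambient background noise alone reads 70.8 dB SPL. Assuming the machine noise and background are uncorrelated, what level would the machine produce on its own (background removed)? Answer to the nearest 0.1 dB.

75.3 dB SPL

Remove the background by subtracting linear intensities:
L_src = 10·log₁₀(10^(76.6/10) − 10^(70.8/10)) = 10·log₁₀(33690000) = 75.3 dB SPL.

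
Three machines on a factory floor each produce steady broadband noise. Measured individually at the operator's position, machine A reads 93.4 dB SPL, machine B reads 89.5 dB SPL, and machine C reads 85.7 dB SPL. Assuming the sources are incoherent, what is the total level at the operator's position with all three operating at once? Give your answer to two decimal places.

Incoherent sources sum as intensities:
L_total = 10·log₁₀(10^(93.4/10) + 10^(89.5/10) + 10^(85.7/10)) = 10·log₁₀(3451000000) = 95.38 dB SPL.

95.38 dB SPL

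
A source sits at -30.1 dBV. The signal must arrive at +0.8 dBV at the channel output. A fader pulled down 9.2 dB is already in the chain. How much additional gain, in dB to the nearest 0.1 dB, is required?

The required make-up gain is the shortfall in the dB sum.
G = +0.8 − (-30.1) + 9.2 = 40.1 dB.

40.1 dB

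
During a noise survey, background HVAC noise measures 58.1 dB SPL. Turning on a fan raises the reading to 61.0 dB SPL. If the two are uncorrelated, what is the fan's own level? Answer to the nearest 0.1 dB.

Subtract intensities: L_src = 10·log₁₀(10^(L_total/10) − 10^(L_bg/10)).
L_src = 10·log₁₀(10^(61.0/10) − 10^(58.1/10)) = 10·log₁₀(613300) = 57.9 dB SPL.

57.9 dB SPL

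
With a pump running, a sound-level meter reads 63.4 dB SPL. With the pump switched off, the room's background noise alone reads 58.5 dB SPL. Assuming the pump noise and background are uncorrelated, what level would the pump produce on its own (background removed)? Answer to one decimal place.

Subtract intensities: L_src = 10·log₁₀(10^(L_total/10) − 10^(L_bg/10)).
L_src = 10·log₁₀(10^(63.4/10) − 10^(58.5/10)) = 10·log₁₀(1480000) = 61.7 dB SPL.

61.7 dB SPL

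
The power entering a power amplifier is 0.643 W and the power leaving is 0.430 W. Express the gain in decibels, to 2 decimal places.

-1.75 dB

For a power ratio, dB = 10·log₁₀(P₂/P₁).
10·log₁₀(0.430/0.643) = 10·log₁₀(0.6687) = -1.75 dB.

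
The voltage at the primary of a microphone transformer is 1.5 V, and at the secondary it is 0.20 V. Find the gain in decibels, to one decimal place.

-17.5 dB

Voltage is an amplitude quantity, so gain = 20·log₁₀(V_out/V_in).
20·log₁₀(0.20/1.5) = 20·log₁₀(0.1333) = -17.5 dB.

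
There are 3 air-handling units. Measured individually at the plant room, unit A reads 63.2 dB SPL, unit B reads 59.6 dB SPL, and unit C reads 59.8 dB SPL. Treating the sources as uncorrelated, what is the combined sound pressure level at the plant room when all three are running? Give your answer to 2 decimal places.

65.97 dB SPL

Uncorrelated sources add in intensity (power), not in dB.
L_total = 10·log₁₀(10^(63.2/10) + 10^(59.6/10) + 10^(59.8/10)) = 10·log₁₀(3956000) = 65.97 dB SPL.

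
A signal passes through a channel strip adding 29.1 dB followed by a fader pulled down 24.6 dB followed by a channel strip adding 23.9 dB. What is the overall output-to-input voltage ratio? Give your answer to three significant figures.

Net gain = 29.1 + (−24.6) + 23.9 = 28.4 dB.
Voltage ratio = 10^(28.4/20) = 26.3.

26.3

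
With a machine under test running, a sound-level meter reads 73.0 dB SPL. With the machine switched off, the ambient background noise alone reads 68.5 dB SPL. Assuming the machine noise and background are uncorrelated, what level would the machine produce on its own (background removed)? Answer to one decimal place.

Remove the background by subtracting linear intensities:
L_src = 10·log₁₀(10^(73.0/10) − 10^(68.5/10)) = 10·log₁₀(12870000) = 71.1 dB SPL.

71.1 dB SPL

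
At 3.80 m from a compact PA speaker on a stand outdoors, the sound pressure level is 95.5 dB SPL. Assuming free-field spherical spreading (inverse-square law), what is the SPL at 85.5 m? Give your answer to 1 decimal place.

Free-field point source: level drops by 20·log₁₀ of the distance ratio.
ΔL = −20·log₁₀(85.5/3.80) = -27.04 dB, so L₂ = 95.5 + (-27.04) = 68.5 dB SPL.

68.5 dB SPL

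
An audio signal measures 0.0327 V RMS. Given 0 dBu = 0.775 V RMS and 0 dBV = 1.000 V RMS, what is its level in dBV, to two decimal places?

-29.71 dBV

dBV = 20·log₁₀(V / 1.000 V).
20·log₁₀(0.0327/1.000) = -29.71 dBV.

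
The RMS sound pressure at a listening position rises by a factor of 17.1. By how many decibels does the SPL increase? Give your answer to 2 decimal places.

24.66 dB

SPL change from a pressure ratio uses the 20·log₁₀ form:
20·log₁₀(17.1) = 24.66 dB.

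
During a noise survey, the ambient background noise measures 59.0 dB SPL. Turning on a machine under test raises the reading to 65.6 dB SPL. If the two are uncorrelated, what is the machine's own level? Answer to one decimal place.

64.5 dB SPL

Remove the background by subtracting linear intensities:
L_src = 10·log₁₀(10^(65.6/10) − 10^(59.0/10)) = 10·log₁₀(2836000) = 64.5 dB SPL.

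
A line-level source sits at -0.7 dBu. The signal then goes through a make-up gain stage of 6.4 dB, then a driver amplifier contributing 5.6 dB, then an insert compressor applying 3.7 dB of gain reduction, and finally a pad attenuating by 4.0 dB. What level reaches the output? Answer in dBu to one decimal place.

In dB, series stages simply add:
-0.7 + 6.4 + 5.6 − 3.7 − 4.0 = +3.6 dBu.

+3.6 dBu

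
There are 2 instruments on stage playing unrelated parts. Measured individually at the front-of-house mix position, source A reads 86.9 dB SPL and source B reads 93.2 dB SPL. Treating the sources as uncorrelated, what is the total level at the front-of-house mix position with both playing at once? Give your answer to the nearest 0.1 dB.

94.1 dB SPL

Add the sources as powers (linear), then convert back to dB:
L_total = 10·log₁₀(10^(86.9/10) + 10^(93.2/10)) = 10·log₁₀(2579000000) = 94.1 dB SPL.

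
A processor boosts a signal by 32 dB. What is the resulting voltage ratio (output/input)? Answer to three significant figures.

Voltage ratio = 10^(dB/20).
10^(32/20) = 10^(1.600) = 39.8.

39.8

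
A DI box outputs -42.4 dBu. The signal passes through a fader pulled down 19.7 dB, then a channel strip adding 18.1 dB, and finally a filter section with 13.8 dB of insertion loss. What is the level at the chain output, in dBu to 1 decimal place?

-57.8 dBu

In dB, series stages simply add:
-42.4 − 19.7 + 18.1 − 13.8 = -57.8 dBu.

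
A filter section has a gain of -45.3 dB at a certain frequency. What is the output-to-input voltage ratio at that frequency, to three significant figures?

0.00543

Voltage ratio = 10^(dB/20).
10^(-45.3/20) = 10^(-2.265) = 0.00543.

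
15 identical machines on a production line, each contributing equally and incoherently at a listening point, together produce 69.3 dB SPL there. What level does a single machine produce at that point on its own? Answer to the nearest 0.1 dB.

15 equal incoherent sources add 10·log₁₀(15) = 11.76 dB over one source.
L_one = 69.3 − 11.76 = 57.5 dB SPL.

57.5 dB SPL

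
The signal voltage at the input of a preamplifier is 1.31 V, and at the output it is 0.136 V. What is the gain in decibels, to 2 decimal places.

Voltage is an amplitude quantity, so gain = 20·log₁₀(V_out/V_in).
20·log₁₀(0.136/1.31) = 20·log₁₀(0.1038) = -19.67 dB.

-19.67 dB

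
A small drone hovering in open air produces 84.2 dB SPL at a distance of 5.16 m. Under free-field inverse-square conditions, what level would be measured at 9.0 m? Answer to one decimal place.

Free-field point source: level drops by 20·log₁₀ of the distance ratio.
ΔL = −20·log₁₀(9.0/5.16) = -4.83 dB, so L₂ = 84.2 + (-4.83) = 79.4 dB SPL.

79.4 dB SPL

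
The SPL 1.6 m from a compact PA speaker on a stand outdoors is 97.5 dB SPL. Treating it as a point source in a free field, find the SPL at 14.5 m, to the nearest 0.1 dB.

78.4 dB SPL

For a point source in a free field, ΔL = −20·log₁₀(d₂/d₁).
ΔL = −20·log₁₀(14.5/1.6) = -19.14 dB, so L₂ = 97.5 + (-19.14) = 78.4 dB SPL.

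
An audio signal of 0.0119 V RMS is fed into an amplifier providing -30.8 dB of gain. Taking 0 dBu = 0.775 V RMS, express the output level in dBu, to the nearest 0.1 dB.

Input level: 20·log₁₀(0.0119/0.775) = -36.28 dBu.
Output: -36.28 − 30.8 = -67.1 dBu.

-67.1 dBu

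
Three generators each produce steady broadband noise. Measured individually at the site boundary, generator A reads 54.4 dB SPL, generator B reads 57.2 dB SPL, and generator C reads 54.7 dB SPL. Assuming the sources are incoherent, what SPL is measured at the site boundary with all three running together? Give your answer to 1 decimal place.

60.4 dB SPL

Incoherent sources sum as intensities:
L_total = 10·log₁₀(10^(54.4/10) + 10^(57.2/10) + 10^(54.7/10)) = 10·log₁₀(1095000) = 60.4 dB SPL.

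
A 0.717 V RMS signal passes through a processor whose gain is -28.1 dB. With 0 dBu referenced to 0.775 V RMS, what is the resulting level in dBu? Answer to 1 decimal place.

-28.8 dBu

Input level: 20·log₁₀(0.717/0.775) = -0.68 dBu.
Output: -0.68 − 28.1 = -28.8 dBu.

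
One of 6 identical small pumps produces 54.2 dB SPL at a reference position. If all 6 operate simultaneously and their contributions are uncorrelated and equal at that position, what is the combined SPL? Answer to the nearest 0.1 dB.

62.0 dB SPL

6 equal incoherent sources raise the level by 10·log₁₀(6) = 7.78 dB.
L_total = 54.2 + 7.78 = 62.0 dB SPL.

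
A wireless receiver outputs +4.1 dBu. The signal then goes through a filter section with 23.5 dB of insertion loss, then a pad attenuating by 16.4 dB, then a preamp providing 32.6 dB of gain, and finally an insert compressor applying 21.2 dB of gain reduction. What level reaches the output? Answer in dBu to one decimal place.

-24.4 dBu

Cascaded gains and losses add directly in dB.
+4.1 − 23.5 − 16.4 + 32.6 − 21.2 = -24.4 dBu.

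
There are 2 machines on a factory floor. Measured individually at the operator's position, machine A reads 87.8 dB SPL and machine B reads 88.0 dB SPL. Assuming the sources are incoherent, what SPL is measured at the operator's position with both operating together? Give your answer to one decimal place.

Incoherent sources sum as intensities:
L_total = 10·log₁₀(10^(87.8/10) + 10^(88.0/10)) = 10·log₁₀(1234000000) = 90.9 dB SPL.

90.9 dB SPL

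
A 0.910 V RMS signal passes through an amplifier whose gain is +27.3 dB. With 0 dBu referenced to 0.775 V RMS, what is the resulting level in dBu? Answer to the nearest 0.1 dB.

+28.7 dBu

Input level: 20·log₁₀(0.910/0.775) = 1.39 dBu.
Output: 1.39 + 27.3 = +28.7 dBu.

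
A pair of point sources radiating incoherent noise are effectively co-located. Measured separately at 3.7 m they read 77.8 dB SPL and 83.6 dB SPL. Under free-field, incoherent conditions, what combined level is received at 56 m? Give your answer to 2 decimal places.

Combined at 3.7 m: 10·log₁₀(10^(77.8/10)+10^(83.6/10)) = 84.614 dB SPL.
Then apply −20·log₁₀(56/3.7) = -23.600 dB → 61.01 dB SPL.

61.01 dB SPL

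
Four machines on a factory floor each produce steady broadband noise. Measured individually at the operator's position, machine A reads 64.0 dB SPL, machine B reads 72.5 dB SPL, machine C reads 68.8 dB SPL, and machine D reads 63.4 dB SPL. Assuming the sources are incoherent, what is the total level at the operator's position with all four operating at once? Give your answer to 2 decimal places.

74.78 dB SPL

Uncorrelated sources add in intensity (power), not in dB.
L_total = 10·log₁₀(10^(64.0/10) + 10^(72.5/10) + 10^(68.8/10) + 10^(63.4/10)) = 10·log₁₀(30070000) = 74.78 dB SPL.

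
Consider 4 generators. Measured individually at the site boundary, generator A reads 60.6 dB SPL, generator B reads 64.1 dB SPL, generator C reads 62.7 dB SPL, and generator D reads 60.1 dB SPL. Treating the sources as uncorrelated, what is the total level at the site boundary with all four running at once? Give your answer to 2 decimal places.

Uncorrelated sources add in intensity (power), not in dB.
L_total = 10·log₁₀(10^(60.6/10) + 10^(64.1/10) + 10^(62.7/10) + 10^(60.1/10)) = 10·log₁₀(6604000) = 68.20 dB SPL.

68.20 dB SPL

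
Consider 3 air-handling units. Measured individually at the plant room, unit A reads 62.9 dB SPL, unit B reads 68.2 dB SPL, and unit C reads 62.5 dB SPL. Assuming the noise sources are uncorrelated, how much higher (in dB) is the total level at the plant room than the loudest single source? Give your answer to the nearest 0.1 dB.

1.9 dB

Uncorrelated sources add in intensity (power), not in dB.
L_total = 10·log₁₀(10^(62.9/10) + 10^(68.2/10) + 10^(62.5/10)) = 70.14 dB SPL.
Excess over the loudest (68.2 dB): 70.14 − 68.2 = 1.9 dB.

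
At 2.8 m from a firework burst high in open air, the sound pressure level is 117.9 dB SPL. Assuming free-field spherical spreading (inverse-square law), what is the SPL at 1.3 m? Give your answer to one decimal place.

124.6 dB SPL

Free-field point source: level drops by 20·log₁₀ of the distance ratio.
ΔL = −20·log₁₀(1.3/2.8) = 6.66 dB, so L₂ = 117.9 + (6.66) = 124.6 dB SPL.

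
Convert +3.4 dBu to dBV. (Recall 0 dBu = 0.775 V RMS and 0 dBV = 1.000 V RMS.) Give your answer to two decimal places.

+1.19 dBV

The offset between the scales is 20·log₁₀(0.775/1.000) = −2.214 dB.
So dBV = +3.4 − 2.214 = +1.19 dBV.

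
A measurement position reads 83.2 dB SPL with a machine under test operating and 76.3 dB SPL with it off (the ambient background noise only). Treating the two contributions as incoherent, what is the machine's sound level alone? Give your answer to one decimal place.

82.2 dB SPL

Subtract intensities: L_src = 10·log₁₀(10^(L_total/10) − 10^(L_bg/10)).
L_src = 10·log₁₀(10^(83.2/10) − 10^(76.3/10)) = 10·log₁₀(166300000) = 82.2 dB SPL.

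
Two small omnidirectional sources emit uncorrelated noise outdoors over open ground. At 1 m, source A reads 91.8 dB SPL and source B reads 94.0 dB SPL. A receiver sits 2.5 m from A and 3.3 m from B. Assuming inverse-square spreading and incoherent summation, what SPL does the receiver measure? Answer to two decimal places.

At the listener: L_A = 91.8 − 20·log₁₀(2.5) = 83.841 dB; L_B = 94.0 − 20·log₁₀(3.3) = 83.630 dB.
Combined: 10·log₁₀(10^(83.841/10)+10^(83.630/10)) = 86.75 dB SPL.

86.75 dB SPL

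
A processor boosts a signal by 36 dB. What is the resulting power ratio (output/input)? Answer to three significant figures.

Power ratio = 10^(dB/10).
10^(36/10) = 10^(3.600) = 3980.

3980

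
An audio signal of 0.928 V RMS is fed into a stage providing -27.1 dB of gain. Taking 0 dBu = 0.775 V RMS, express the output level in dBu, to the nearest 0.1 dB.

-25.5 dBu

Input level: 20·log₁₀(0.928/0.775) = 1.56 dBu.
Output: 1.56 − 27.1 = -25.5 dBu.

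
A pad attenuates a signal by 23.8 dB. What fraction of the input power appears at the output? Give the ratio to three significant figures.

0.00417

Power ratio = 10^(dB/10).
10^(-23.8/10) = 10^(-2.380) = 0.00417.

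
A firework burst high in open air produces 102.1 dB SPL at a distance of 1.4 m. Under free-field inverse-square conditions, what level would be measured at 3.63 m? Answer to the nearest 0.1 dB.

93.8 dB SPL

For a point source in a free field, ΔL = −20·log₁₀(d₂/d₁).
ΔL = −20·log₁₀(3.63/1.4) = -8.28 dB, so L₂ = 102.1 + (-8.28) = 93.8 dB SPL.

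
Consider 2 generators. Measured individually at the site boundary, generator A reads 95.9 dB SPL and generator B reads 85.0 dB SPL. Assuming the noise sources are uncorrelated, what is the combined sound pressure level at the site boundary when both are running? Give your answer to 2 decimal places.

96.24 dB SPL

Uncorrelated sources add in intensity (power), not in dB.
L_total = 10·log₁₀(10^(95.9/10) + 10^(85.0/10)) = 10·log₁₀(4207000000) = 96.24 dB SPL.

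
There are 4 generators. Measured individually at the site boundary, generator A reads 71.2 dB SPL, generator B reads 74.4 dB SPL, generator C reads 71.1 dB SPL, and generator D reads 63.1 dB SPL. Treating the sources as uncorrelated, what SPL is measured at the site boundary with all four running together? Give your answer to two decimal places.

77.45 dB SPL

Incoherent sources sum as intensities:
L_total = 10·log₁₀(10^(71.2/10) + 10^(74.4/10) + 10^(71.1/10) + 10^(63.1/10)) = 10·log₁₀(55650000) = 77.45 dB SPL.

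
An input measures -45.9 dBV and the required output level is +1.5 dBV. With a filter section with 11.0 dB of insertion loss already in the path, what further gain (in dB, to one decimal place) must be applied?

The required make-up gain is the shortfall in the dB sum.
G = +1.5 − (-45.9) + 11.0 = 58.4 dB.

58.4 dB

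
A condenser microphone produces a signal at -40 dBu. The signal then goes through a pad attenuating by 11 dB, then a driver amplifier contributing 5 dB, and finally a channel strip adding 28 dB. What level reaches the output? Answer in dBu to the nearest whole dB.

-18 dBu

Cascaded gains and losses add directly in dB.
-40 − 11 + 5 + 28 = -18 dBu.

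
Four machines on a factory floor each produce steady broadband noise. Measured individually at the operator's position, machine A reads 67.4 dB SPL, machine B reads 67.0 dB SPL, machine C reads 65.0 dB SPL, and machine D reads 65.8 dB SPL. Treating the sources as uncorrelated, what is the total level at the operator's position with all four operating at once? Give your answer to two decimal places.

Incoherent sources sum as intensities:
L_total = 10·log₁₀(10^(67.4/10) + 10^(67.0/10) + 10^(65.0/10) + 10^(65.8/10)) = 10·log₁₀(17470000) = 72.42 dB SPL.

72.42 dB SPL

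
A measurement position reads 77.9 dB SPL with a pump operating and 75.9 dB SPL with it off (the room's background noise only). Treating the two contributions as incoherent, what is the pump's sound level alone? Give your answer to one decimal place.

Background correction is a power subtraction:
L_src = 10·log₁₀(10^(77.9/10) − 10^(75.9/10)) = 10·log₁₀(22750000) = 73.6 dB SPL.

73.6 dB SPL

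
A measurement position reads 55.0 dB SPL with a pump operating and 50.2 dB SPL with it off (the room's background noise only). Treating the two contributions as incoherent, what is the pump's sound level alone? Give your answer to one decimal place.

Remove the background by subtracting linear intensities:
L_src = 10·log₁₀(10^(55.0/10) − 10^(50.2/10)) = 10·log₁₀(211500) = 53.3 dB SPL.

53.3 dB SPL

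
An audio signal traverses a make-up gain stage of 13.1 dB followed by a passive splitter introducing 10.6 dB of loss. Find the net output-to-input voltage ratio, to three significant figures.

1.33

Net gain = 13.1 + (−10.6) = 2.5 dB.
Voltage ratio = 10^(2.5/20) = 1.33.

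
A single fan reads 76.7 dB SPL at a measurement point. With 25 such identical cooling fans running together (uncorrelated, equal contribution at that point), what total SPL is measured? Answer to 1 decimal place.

90.7 dB SPL

25 equal incoherent sources raise the level by 10·log₁₀(25) = 13.98 dB.
L_total = 76.7 + 13.98 = 90.7 dB SPL.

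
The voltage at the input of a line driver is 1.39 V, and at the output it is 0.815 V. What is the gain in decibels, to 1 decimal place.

For a voltage ratio, dB = 20·log₁₀(V₂/V₁).
20·log₁₀(0.815/1.39) = 20·log₁₀(0.5863) = -4.6 dB.

-4.6 dB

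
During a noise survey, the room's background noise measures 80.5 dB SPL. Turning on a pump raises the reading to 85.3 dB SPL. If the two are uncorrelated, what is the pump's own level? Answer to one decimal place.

83.6 dB SPL

Background correction is a power subtraction:
L_src = 10·log₁₀(10^(85.3/10) − 10^(80.5/10)) = 10·log₁₀(226600000) = 83.6 dB SPL.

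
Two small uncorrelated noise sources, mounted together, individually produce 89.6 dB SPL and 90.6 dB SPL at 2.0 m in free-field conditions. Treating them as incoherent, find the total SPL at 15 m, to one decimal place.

Combined at 2.0 m: 10·log₁₀(10^(89.6/10)+10^(90.6/10)) = 93.14 dB SPL.
Then apply −20·log₁₀(15/2.0) = -17.50 dB → 75.6 dB SPL.

75.6 dB SPL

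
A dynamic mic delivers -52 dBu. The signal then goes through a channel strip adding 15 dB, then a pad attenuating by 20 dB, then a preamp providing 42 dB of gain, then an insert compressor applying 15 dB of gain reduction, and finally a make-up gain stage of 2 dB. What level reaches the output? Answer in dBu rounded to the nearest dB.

Cascaded gains and losses add directly in dB.
-52 + 15 − 20 + 42 − 15 + 2 = -28 dBu.

-28 dBu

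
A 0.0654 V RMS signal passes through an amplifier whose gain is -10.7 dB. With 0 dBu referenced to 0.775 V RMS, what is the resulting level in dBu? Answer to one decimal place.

-32.2 dBu

Input level: 20·log₁₀(0.0654/0.775) = -21.47 dBu.
Output: -21.47 − 10.7 = -32.2 dBu.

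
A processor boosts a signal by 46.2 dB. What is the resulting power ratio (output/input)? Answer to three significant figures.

Power ratio = 10^(dB/10).
10^(46.2/10) = 10^(4.620) = 41700.

41700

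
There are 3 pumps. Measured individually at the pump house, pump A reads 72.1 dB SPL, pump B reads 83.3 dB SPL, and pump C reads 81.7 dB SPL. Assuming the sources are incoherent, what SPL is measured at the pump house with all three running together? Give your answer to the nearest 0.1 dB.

85.8 dB SPL

Uncorrelated sources add in intensity (power), not in dB.
L_total = 10·log₁₀(10^(72.1/10) + 10^(83.3/10) + 10^(81.7/10)) = 10·log₁₀(377900000) = 85.8 dB SPL.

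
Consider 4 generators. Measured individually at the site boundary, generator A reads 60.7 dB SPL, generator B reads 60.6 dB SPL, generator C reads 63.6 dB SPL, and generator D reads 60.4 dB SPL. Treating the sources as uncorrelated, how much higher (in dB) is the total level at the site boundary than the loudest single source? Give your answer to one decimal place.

4.0 dB

Incoherent sources sum as intensities:
L_total = 10·log₁₀(10^(60.7/10) + 10^(60.6/10) + 10^(63.6/10) + 10^(60.4/10)) = 67.57 dB SPL.
Excess over the loudest (63.6 dB): 67.57 − 63.6 = 4.0 dB.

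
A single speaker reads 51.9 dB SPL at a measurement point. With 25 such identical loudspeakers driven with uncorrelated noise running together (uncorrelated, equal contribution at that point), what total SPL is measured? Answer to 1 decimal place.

25 equal incoherent sources raise the level by 10·log₁₀(25) = 13.98 dB.
L_total = 51.9 + 13.98 = 65.9 dB SPL.

65.9 dB SPL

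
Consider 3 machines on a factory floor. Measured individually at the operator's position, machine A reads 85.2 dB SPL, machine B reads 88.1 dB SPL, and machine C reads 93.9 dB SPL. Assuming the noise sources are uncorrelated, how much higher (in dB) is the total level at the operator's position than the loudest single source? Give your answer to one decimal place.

Incoherent sources sum as intensities:
L_total = 10·log₁₀(10^(85.2/10) + 10^(88.1/10) + 10^(93.9/10)) = 95.35 dB SPL.
Excess over the loudest (93.9 dB): 95.35 − 93.9 = 1.5 dB.

1.5 dB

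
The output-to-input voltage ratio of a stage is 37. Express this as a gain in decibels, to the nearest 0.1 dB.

31.4 dB

Voltage is an amplitude quantity, so gain = 20·log₁₀(V_out/V_in).
20·log₁₀(37) = 31.4 dB.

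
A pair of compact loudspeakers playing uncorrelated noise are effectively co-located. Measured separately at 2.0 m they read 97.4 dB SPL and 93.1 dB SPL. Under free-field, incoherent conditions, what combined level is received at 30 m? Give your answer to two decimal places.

Combined at 2.0 m: 10·log₁₀(10^(97.4/10)+10^(93.1/10)) = 98.772 dB SPL.
Then apply −20·log₁₀(30/2.0) = -23.522 dB → 75.25 dB SPL.

75.25 dB SPL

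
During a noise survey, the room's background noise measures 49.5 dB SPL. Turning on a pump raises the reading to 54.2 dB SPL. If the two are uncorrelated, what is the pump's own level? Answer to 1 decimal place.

52.4 dB SPL

Subtract intensities: L_src = 10·log₁₀(10^(L_total/10) − 10^(L_bg/10)).
L_src = 10·log₁₀(10^(54.2/10) − 10^(49.5/10)) = 10·log₁₀(173900) = 52.4 dB SPL.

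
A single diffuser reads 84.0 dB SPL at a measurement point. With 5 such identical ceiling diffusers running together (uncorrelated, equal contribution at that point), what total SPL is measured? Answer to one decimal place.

91.0 dB SPL

5 equal incoherent sources raise the level by 10·log₁₀(5) = 6.99 dB.
L_total = 84.0 + 6.99 = 91.0 dB SPL.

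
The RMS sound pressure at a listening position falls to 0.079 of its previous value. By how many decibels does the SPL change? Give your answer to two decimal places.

-22.05 dB

SPL change from a pressure ratio uses the 20·log₁₀ form:
20·log₁₀(0.079) = -22.05 dB.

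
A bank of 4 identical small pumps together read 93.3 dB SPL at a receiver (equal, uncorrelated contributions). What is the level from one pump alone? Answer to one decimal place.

87.3 dB SPL

4 equal incoherent sources add 10·log₁₀(4) = 6.02 dB over one source.
L_one = 93.3 − 6.02 = 87.3 dB SPL.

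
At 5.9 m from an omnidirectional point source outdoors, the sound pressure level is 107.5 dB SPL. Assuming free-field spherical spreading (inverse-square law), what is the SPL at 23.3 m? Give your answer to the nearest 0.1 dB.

Inverse-square spreading gives ΔL = −20·log₁₀(d₂/d₁).
ΔL = −20·log₁₀(23.3/5.9) = -11.93 dB, so L₂ = 107.5 + (-11.93) = 95.6 dB SPL.

95.6 dB SPL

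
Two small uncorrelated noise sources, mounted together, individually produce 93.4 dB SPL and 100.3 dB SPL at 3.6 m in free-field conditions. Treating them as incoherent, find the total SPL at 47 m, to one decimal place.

Combined at 3.6 m: 10·log₁₀(10^(93.4/10)+10^(100.3/10)) = 101.11 dB SPL.
Then apply −20·log₁₀(47/3.6) = -22.32 dB → 78.8 dB SPL.

78.8 dB SPL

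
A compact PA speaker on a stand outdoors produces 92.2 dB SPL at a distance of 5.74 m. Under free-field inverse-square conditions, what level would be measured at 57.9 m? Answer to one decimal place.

Free-field point source: level drops by 20·log₁₀ of the distance ratio.
ΔL = −20·log₁₀(57.9/5.74) = -20.08 dB, so L₂ = 92.2 + (-20.08) = 72.1 dB SPL.

72.1 dB SPL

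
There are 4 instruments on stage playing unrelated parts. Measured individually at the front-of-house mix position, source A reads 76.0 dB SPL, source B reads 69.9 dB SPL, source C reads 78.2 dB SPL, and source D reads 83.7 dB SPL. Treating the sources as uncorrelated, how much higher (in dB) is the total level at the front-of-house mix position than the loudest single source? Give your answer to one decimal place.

1.7 dB

Uncorrelated sources add in intensity (power), not in dB.
L_total = 10·log₁₀(10^(76.0/10) + 10^(69.9/10) + 10^(78.2/10) + 10^(83.7/10)) = 85.44 dB SPL.
Excess over the loudest (83.7 dB): 85.44 − 83.7 = 1.7 dB.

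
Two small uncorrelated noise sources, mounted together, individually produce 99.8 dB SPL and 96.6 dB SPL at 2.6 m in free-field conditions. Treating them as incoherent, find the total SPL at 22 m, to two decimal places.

82.95 dB SPL

Combined at 2.6 m: 10·log₁₀(10^(99.8/10)+10^(96.6/10)) = 101.499 dB SPL.
Then apply −20·log₁₀(22/2.6) = -18.549 dB → 82.95 dB SPL.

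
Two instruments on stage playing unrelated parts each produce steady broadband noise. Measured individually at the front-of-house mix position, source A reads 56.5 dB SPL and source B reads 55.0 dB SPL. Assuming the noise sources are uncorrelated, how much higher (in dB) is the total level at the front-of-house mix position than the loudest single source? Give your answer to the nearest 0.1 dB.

Uncorrelated sources add in intensity (power), not in dB.
L_total = 10·log₁₀(10^(56.5/10) + 10^(55.0/10)) = 58.82 dB SPL.
Excess over the loudest (56.5 dB): 58.82 − 56.5 = 2.3 dB.

2.3 dB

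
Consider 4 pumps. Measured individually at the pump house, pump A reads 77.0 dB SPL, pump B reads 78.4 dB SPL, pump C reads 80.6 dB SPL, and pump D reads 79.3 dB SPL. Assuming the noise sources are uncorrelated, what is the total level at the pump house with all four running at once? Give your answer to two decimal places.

Uncorrelated sources add in intensity (power), not in dB.
L_total = 10·log₁₀(10^(77.0/10) + 10^(78.4/10) + 10^(80.6/10) + 10^(79.3/10)) = 10·log₁₀(319200000) = 85.04 dB SPL.

85.04 dB SPL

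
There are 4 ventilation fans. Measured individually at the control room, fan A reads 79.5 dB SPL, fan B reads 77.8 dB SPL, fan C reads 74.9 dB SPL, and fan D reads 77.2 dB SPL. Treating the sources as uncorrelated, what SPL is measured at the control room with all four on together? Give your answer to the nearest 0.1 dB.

83.7 dB SPL

Add the sources as powers (linear), then convert back to dB:
L_total = 10·log₁₀(10^(79.5/10) + 10^(77.8/10) + 10^(74.9/10) + 10^(77.2/10)) = 10·log₁₀(232800000) = 83.7 dB SPL.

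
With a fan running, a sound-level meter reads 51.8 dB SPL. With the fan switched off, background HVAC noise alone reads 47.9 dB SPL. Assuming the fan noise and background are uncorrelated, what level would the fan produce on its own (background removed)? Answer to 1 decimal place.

Subtract intensities: L_src = 10·log₁₀(10^(L_total/10) − 10^(L_bg/10)).
L_src = 10·log₁₀(10^(51.8/10) − 10^(47.9/10)) = 10·log₁₀(89700) = 49.5 dB SPL.

49.5 dB SPL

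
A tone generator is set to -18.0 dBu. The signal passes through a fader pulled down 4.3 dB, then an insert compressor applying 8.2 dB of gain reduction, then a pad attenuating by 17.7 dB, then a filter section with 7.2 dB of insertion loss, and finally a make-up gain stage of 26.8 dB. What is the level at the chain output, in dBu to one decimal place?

Cascaded gains and losses add directly in dB.
-18.0 − 4.3 − 8.2 − 17.7 − 7.2 + 26.8 = -28.6 dBu.

-28.6 dBu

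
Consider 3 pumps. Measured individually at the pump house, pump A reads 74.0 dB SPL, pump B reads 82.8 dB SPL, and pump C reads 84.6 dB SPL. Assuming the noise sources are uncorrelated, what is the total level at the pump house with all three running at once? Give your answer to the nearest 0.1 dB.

87.0 dB SPL

Incoherent sources sum as intensities:
L_total = 10·log₁₀(10^(74.0/10) + 10^(82.8/10) + 10^(84.6/10)) = 10·log₁₀(504100000) = 87.0 dB SPL.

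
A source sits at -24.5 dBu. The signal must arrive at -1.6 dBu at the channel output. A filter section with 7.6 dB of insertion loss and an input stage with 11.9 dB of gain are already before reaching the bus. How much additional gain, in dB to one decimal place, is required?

18.6 dB

The required make-up gain is the shortfall in the dB sum.
G = -1.6 − (-24.5) + 7.6 − 11.9 = 18.6 dB.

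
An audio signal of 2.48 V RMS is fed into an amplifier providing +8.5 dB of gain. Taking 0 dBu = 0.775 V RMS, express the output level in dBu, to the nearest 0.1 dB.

Input level: 20·log₁₀(2.48/0.775) = 10.10 dBu.
Output: 10.10 + 8.5 = +18.6 dBu.

+18.6 dBu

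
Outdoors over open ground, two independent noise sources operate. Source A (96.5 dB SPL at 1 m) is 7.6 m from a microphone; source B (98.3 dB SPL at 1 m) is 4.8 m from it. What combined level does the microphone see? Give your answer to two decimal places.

At the listener: L_A = 96.5 − 20·log₁₀(7.6) = 78.884 dB; L_B = 98.3 − 20·log₁₀(4.8) = 84.675 dB.
Combined: 10·log₁₀(10^(78.884/10)+10^(84.675/10)) = 85.69 dB SPL.

85.69 dB SPL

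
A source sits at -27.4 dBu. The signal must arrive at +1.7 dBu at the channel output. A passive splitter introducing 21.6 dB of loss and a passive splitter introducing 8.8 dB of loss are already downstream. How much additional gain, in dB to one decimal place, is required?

59.5 dB

The required make-up gain is the shortfall in the dB sum.
G = +1.7 − (-27.4) + 21.6 + 8.8 = 59.5 dB.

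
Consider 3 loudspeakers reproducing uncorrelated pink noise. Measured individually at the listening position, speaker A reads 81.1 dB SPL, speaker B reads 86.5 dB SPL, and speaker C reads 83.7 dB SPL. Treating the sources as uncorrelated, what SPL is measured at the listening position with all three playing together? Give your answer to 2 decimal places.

89.08 dB SPL

Incoherent sources sum as intensities:
L_total = 10·log₁₀(10^(81.1/10) + 10^(86.5/10) + 10^(83.7/10)) = 10·log₁₀(809900000) = 89.08 dB SPL.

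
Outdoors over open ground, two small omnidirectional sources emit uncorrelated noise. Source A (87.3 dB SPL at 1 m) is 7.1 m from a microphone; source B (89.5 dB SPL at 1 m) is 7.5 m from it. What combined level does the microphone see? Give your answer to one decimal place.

At the listener: L_A = 87.3 − 20·log₁₀(7.1) = 70.27 dB; L_B = 89.5 − 20·log₁₀(7.5) = 72.00 dB.
Combined: 10·log₁₀(10^(70.27/10)+10^(72.00/10)) = 74.2 dB SPL.

74.2 dB SPL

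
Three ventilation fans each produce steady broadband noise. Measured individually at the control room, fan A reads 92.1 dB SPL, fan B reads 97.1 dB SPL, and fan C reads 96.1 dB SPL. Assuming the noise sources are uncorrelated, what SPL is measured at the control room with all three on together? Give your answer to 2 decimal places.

100.34 dB SPL

Uncorrelated sources add in intensity (power), not in dB.
L_total = 10·log₁₀(10^(92.1/10) + 10^(97.1/10) + 10^(96.1/10)) = 10·log₁₀(10824000000) = 100.34 dB SPL.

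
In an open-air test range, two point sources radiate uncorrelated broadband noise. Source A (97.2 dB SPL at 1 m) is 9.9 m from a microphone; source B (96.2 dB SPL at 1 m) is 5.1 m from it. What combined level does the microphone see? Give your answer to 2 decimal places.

At the listener: L_A = 97.2 − 20·log₁₀(9.9) = 77.287 dB; L_B = 96.2 − 20·log₁₀(5.1) = 82.049 dB.
Combined: 10·log₁₀(10^(77.287/10)+10^(82.049/10)) = 83.30 dB SPL.

83.30 dB SPL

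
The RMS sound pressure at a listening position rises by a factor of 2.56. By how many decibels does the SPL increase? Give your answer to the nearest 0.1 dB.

8.2 dB

Sound pressure is an amplitude quantity: ΔL = 20·log₁₀(p₂/p₁).
20·log₁₀(2.56) = 8.2 dB.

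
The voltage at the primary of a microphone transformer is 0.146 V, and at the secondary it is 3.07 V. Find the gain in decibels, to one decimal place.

26.5 dB

Voltage ratio → dB uses the 20·log₁₀ form:
20·log₁₀(3.07/0.146) = 20·log₁₀(21.03) = 26.5 dB.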